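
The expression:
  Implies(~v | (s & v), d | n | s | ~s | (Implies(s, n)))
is always true.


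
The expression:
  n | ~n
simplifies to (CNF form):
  True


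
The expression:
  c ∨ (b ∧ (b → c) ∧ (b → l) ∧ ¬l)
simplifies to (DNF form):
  c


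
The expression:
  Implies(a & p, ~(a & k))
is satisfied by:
  {p: False, k: False, a: False}
  {a: True, p: False, k: False}
  {k: True, p: False, a: False}
  {a: True, k: True, p: False}
  {p: True, a: False, k: False}
  {a: True, p: True, k: False}
  {k: True, p: True, a: False}


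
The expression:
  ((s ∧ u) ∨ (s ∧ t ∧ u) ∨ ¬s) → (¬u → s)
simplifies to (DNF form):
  s ∨ u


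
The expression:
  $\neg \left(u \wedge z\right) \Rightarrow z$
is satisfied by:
  {z: True}


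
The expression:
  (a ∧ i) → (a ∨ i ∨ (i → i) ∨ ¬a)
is always true.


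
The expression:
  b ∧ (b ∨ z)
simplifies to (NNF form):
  b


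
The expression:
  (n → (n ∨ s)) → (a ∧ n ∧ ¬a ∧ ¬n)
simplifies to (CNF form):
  False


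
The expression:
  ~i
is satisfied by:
  {i: False}


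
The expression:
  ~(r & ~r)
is always true.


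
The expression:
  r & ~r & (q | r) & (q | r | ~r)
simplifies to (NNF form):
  False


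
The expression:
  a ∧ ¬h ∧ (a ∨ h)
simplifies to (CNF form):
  a ∧ ¬h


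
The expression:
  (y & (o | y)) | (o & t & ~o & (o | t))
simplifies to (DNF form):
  y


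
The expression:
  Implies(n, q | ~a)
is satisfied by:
  {q: True, n: False, a: False}
  {q: False, n: False, a: False}
  {a: True, q: True, n: False}
  {a: True, q: False, n: False}
  {n: True, q: True, a: False}
  {n: True, q: False, a: False}
  {n: True, a: True, q: True}


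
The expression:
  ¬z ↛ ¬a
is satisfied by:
  {a: True, z: False}


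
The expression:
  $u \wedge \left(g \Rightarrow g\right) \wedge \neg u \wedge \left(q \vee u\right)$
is never true.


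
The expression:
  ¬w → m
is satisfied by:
  {m: True, w: True}
  {m: True, w: False}
  {w: True, m: False}


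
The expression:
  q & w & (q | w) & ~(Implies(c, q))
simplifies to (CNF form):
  False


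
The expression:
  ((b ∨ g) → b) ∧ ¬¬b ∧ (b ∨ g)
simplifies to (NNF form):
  b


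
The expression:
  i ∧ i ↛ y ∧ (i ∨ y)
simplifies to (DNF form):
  i ∧ ¬y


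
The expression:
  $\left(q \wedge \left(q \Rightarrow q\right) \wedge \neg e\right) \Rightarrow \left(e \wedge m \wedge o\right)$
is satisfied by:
  {e: True, q: False}
  {q: False, e: False}
  {q: True, e: True}


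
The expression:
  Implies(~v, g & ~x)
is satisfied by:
  {v: True, g: True, x: False}
  {v: True, x: False, g: False}
  {v: True, g: True, x: True}
  {v: True, x: True, g: False}
  {g: True, x: False, v: False}


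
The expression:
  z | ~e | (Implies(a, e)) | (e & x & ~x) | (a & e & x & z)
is always true.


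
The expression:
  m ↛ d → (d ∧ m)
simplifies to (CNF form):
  d ∨ ¬m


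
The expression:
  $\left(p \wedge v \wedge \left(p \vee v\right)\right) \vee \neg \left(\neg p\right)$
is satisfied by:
  {p: True}


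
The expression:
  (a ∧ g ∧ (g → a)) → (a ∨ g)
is always true.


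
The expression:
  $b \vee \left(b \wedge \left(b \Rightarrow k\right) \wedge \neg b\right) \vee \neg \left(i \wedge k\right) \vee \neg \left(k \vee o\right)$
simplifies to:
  $b \vee \neg i \vee \neg k$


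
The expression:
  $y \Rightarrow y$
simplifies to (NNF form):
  $\text{True}$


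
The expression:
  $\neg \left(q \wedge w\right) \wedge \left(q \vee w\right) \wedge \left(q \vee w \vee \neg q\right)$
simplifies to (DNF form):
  $\left(q \wedge \neg w\right) \vee \left(w \wedge \neg q\right)$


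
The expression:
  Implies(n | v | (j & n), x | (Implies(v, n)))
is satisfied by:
  {n: True, x: True, v: False}
  {n: True, v: False, x: False}
  {x: True, v: False, n: False}
  {x: False, v: False, n: False}
  {n: True, x: True, v: True}
  {n: True, v: True, x: False}
  {x: True, v: True, n: False}


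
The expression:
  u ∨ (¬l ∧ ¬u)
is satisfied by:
  {u: True, l: False}
  {l: False, u: False}
  {l: True, u: True}


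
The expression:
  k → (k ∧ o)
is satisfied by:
  {o: True, k: False}
  {k: False, o: False}
  {k: True, o: True}


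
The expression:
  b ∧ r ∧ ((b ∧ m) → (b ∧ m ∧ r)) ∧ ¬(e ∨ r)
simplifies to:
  False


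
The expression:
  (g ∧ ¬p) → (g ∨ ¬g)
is always true.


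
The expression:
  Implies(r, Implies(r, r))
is always true.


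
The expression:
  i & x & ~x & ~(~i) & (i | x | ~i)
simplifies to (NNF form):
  False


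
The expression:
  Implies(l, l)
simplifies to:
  True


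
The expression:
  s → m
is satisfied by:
  {m: True, s: False}
  {s: False, m: False}
  {s: True, m: True}


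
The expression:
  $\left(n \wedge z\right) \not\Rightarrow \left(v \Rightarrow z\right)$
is never true.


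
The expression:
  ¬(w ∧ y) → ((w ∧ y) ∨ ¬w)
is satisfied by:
  {y: True, w: False}
  {w: False, y: False}
  {w: True, y: True}


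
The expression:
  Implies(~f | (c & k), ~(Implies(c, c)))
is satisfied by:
  {f: True, k: False, c: False}
  {c: True, f: True, k: False}
  {k: True, f: True, c: False}


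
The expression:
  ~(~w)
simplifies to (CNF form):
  w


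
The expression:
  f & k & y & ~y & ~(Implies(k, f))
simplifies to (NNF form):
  False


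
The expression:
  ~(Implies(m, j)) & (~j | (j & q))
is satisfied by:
  {m: True, j: False}


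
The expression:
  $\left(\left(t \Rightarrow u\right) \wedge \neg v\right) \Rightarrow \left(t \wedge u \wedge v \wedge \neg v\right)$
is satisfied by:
  {v: True, t: True, u: False}
  {v: True, t: False, u: False}
  {v: True, u: True, t: True}
  {v: True, u: True, t: False}
  {t: True, u: False, v: False}


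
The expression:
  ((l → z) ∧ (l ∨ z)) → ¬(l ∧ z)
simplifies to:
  ¬l ∨ ¬z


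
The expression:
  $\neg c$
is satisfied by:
  {c: False}


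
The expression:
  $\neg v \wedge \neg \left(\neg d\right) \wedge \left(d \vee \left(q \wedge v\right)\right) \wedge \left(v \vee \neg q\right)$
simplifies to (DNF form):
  $d \wedge \neg q \wedge \neg v$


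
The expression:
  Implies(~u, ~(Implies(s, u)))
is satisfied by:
  {u: True, s: True}
  {u: True, s: False}
  {s: True, u: False}


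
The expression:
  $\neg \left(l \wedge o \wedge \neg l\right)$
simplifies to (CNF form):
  $\text{True}$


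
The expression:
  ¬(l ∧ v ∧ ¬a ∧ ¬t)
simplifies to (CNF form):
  a ∨ t ∨ ¬l ∨ ¬v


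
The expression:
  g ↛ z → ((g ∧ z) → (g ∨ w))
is always true.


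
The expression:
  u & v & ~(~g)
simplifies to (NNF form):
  g & u & v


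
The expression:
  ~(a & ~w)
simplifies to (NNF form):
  w | ~a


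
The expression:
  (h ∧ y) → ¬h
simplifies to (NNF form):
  ¬h ∨ ¬y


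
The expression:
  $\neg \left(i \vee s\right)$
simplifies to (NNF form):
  $\neg i \wedge \neg s$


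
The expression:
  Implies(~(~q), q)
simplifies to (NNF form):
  True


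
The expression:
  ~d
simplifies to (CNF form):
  ~d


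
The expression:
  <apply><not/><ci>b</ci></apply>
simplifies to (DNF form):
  <apply><not/><ci>b</ci></apply>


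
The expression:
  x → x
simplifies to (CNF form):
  True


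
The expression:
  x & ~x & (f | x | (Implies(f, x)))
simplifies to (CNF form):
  False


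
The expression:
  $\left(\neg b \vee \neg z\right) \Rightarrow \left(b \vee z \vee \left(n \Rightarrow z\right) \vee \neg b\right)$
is always true.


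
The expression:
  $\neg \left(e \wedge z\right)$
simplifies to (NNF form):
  $\neg e \vee \neg z$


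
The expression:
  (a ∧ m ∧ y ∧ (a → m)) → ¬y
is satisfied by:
  {m: False, y: False, a: False}
  {a: True, m: False, y: False}
  {y: True, m: False, a: False}
  {a: True, y: True, m: False}
  {m: True, a: False, y: False}
  {a: True, m: True, y: False}
  {y: True, m: True, a: False}


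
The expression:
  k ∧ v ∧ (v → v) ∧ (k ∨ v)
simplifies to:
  k ∧ v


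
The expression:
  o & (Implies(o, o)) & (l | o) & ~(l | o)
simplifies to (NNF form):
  False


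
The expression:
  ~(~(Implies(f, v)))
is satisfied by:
  {v: True, f: False}
  {f: False, v: False}
  {f: True, v: True}


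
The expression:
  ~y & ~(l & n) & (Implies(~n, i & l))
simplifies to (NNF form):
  ~y & (i | n) & (l | n) & (~l | ~n)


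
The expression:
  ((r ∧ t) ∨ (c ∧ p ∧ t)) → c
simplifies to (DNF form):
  c ∨ ¬r ∨ ¬t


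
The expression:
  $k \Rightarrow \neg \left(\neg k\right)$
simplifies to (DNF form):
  $\text{True}$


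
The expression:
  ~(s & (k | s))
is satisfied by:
  {s: False}


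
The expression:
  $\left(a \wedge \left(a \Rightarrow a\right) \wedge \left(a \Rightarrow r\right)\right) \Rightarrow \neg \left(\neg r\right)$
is always true.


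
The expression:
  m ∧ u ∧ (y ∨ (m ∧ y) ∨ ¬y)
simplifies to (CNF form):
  m ∧ u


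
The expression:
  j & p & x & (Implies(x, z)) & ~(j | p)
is never true.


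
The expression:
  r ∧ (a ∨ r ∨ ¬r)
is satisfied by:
  {r: True}


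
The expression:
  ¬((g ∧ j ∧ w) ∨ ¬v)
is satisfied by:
  {v: True, w: False, g: False, j: False}
  {j: True, v: True, w: False, g: False}
  {g: True, v: True, w: False, j: False}
  {j: True, g: True, v: True, w: False}
  {w: True, v: True, j: False, g: False}
  {j: True, w: True, v: True, g: False}
  {g: True, w: True, v: True, j: False}


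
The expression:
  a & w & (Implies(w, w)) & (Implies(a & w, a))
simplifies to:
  a & w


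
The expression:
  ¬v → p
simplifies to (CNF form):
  p ∨ v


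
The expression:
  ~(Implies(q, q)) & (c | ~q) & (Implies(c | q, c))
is never true.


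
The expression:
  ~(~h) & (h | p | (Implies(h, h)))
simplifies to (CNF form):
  h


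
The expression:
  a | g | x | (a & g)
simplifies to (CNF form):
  a | g | x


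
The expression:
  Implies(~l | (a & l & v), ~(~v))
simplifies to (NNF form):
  l | v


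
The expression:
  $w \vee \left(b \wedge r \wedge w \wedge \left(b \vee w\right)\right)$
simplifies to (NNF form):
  $w$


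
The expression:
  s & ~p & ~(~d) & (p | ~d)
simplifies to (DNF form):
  False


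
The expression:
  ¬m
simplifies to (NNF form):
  ¬m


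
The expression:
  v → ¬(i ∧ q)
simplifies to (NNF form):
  ¬i ∨ ¬q ∨ ¬v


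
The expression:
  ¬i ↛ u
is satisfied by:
  {u: False, i: False}


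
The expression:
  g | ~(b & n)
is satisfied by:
  {g: True, n: False, b: False}
  {g: False, n: False, b: False}
  {b: True, g: True, n: False}
  {b: True, g: False, n: False}
  {n: True, g: True, b: False}
  {n: True, g: False, b: False}
  {n: True, b: True, g: True}


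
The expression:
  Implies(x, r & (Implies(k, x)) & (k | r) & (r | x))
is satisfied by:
  {r: True, x: False}
  {x: False, r: False}
  {x: True, r: True}


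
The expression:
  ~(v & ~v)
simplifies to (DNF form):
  True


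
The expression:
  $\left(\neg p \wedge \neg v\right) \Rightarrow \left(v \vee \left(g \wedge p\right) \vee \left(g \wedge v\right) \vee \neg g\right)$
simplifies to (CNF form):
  $p \vee v \vee \neg g$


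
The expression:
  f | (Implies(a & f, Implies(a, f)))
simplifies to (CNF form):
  True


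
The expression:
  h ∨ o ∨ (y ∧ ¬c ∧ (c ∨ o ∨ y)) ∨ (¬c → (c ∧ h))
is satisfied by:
  {y: True, o: True, c: True, h: True}
  {y: True, o: True, c: True, h: False}
  {y: True, o: True, h: True, c: False}
  {y: True, o: True, h: False, c: False}
  {y: True, c: True, h: True, o: False}
  {y: True, c: True, h: False, o: False}
  {y: True, c: False, h: True, o: False}
  {y: True, c: False, h: False, o: False}
  {o: True, c: True, h: True, y: False}
  {o: True, c: True, h: False, y: False}
  {o: True, h: True, c: False, y: False}
  {o: True, h: False, c: False, y: False}
  {c: True, h: True, o: False, y: False}
  {c: True, o: False, h: False, y: False}
  {h: True, o: False, c: False, y: False}


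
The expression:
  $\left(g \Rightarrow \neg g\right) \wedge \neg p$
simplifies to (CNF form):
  $\neg g \wedge \neg p$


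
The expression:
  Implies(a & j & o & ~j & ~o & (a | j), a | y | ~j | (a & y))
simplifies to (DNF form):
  True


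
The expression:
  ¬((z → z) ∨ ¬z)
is never true.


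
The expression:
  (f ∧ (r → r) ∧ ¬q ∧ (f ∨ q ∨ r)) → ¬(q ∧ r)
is always true.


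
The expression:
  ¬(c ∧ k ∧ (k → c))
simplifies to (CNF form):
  ¬c ∨ ¬k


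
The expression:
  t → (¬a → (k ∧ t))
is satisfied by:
  {a: True, k: True, t: False}
  {a: True, t: False, k: False}
  {k: True, t: False, a: False}
  {k: False, t: False, a: False}
  {a: True, k: True, t: True}
  {a: True, t: True, k: False}
  {k: True, t: True, a: False}


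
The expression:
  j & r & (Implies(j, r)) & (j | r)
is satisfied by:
  {r: True, j: True}


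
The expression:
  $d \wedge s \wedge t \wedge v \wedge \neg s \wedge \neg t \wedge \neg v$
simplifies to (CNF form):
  $\text{False}$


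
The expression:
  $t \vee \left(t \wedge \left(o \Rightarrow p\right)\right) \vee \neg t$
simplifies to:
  $\text{True}$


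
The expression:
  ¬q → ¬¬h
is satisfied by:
  {q: True, h: True}
  {q: True, h: False}
  {h: True, q: False}


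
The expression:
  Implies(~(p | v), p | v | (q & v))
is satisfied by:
  {v: True, p: True}
  {v: True, p: False}
  {p: True, v: False}


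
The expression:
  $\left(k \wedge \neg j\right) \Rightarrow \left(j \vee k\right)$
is always true.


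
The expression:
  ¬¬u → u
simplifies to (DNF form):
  True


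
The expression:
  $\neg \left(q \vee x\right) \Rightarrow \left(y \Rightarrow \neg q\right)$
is always true.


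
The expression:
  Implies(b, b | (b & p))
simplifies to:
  True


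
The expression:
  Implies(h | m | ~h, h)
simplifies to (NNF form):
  h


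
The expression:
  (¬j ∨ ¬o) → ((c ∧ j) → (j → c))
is always true.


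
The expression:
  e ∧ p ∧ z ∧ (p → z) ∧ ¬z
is never true.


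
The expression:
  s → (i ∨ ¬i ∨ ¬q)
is always true.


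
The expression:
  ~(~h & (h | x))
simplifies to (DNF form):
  h | ~x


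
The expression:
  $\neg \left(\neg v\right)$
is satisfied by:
  {v: True}


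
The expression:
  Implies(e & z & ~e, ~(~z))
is always true.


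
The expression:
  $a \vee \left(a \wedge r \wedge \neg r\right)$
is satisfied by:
  {a: True}


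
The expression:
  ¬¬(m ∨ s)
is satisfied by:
  {m: True, s: True}
  {m: True, s: False}
  {s: True, m: False}


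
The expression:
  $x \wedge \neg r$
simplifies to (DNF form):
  $x \wedge \neg r$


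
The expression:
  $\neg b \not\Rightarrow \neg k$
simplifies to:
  $k \wedge \neg b$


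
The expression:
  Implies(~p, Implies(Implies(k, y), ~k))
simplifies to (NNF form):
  p | ~k | ~y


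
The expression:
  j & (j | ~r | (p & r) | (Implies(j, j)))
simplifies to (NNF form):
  j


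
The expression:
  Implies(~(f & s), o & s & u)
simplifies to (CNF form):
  s & (f | o) & (f | u)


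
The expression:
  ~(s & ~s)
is always true.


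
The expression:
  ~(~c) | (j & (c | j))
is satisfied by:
  {c: True, j: True}
  {c: True, j: False}
  {j: True, c: False}


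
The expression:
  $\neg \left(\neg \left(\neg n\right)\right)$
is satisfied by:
  {n: False}


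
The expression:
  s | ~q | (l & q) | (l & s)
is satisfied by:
  {l: True, s: True, q: False}
  {l: True, s: False, q: False}
  {s: True, l: False, q: False}
  {l: False, s: False, q: False}
  {q: True, l: True, s: True}
  {q: True, l: True, s: False}
  {q: True, s: True, l: False}


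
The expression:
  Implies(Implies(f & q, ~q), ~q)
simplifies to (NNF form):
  f | ~q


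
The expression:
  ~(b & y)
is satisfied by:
  {y: False, b: False}
  {b: True, y: False}
  {y: True, b: False}


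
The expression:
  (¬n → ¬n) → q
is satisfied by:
  {q: True}


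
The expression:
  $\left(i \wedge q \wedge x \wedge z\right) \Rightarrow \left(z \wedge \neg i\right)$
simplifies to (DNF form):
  $\neg i \vee \neg q \vee \neg x \vee \neg z$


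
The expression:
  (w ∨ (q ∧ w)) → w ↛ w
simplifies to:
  ¬w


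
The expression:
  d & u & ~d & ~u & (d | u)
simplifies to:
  False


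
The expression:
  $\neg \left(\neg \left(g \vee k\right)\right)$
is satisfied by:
  {k: True, g: True}
  {k: True, g: False}
  {g: True, k: False}


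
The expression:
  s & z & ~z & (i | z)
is never true.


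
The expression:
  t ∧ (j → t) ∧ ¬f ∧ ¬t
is never true.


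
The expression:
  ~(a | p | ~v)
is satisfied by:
  {v: True, p: False, a: False}


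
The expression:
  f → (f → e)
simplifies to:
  e ∨ ¬f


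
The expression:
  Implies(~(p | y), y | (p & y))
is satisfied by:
  {y: True, p: True}
  {y: True, p: False}
  {p: True, y: False}


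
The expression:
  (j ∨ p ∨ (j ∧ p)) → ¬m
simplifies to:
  (¬j ∧ ¬p) ∨ ¬m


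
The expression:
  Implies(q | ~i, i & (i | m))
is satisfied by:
  {i: True}


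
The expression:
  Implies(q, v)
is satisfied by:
  {v: True, q: False}
  {q: False, v: False}
  {q: True, v: True}


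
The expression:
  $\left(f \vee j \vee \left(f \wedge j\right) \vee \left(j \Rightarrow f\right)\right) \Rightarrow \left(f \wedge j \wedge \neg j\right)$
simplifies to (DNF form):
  $\text{False}$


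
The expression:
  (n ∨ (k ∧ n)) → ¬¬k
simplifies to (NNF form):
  k ∨ ¬n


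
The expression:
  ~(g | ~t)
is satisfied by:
  {t: True, g: False}


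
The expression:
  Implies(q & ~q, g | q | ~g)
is always true.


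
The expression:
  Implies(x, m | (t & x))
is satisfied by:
  {t: True, m: True, x: False}
  {t: True, m: False, x: False}
  {m: True, t: False, x: False}
  {t: False, m: False, x: False}
  {x: True, t: True, m: True}
  {x: True, t: True, m: False}
  {x: True, m: True, t: False}


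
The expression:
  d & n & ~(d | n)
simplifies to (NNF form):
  False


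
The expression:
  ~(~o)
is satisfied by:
  {o: True}


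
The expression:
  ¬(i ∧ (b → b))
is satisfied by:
  {i: False}


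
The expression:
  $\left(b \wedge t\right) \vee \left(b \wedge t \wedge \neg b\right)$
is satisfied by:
  {t: True, b: True}


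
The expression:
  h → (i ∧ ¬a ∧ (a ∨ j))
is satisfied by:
  {j: True, i: True, a: False, h: False}
  {j: True, i: False, a: False, h: False}
  {i: True, j: False, a: False, h: False}
  {j: False, i: False, a: False, h: False}
  {j: True, a: True, i: True, h: False}
  {j: True, a: True, i: False, h: False}
  {a: True, i: True, j: False, h: False}
  {a: True, i: False, j: False, h: False}
  {h: True, j: True, a: False, i: True}


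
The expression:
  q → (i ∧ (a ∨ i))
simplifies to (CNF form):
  i ∨ ¬q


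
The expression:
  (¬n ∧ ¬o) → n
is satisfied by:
  {n: True, o: True}
  {n: True, o: False}
  {o: True, n: False}


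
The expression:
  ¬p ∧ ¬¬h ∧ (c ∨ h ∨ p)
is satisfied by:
  {h: True, p: False}


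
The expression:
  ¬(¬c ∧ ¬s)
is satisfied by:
  {c: True, s: True}
  {c: True, s: False}
  {s: True, c: False}


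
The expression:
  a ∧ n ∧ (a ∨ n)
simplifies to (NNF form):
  a ∧ n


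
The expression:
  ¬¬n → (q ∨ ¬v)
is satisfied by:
  {q: True, v: False, n: False}
  {v: False, n: False, q: False}
  {n: True, q: True, v: False}
  {n: True, v: False, q: False}
  {q: True, v: True, n: False}
  {v: True, q: False, n: False}
  {n: True, v: True, q: True}


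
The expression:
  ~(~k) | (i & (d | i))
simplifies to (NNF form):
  i | k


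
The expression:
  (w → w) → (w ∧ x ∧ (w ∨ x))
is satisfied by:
  {w: True, x: True}


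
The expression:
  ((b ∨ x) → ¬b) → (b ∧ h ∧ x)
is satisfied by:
  {b: True}


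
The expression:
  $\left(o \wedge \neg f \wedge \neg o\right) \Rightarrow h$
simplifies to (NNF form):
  $\text{True}$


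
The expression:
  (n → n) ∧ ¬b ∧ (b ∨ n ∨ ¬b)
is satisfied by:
  {b: False}


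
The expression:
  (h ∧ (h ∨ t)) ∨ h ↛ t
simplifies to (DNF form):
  h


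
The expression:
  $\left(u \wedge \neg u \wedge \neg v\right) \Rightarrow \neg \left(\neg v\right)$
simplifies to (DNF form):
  $\text{True}$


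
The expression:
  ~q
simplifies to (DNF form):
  ~q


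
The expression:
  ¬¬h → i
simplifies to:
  i ∨ ¬h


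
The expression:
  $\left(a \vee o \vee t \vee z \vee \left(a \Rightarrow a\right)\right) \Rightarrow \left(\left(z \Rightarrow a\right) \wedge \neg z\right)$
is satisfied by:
  {z: False}


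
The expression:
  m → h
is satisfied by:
  {h: True, m: False}
  {m: False, h: False}
  {m: True, h: True}


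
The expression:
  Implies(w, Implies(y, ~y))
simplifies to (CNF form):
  ~w | ~y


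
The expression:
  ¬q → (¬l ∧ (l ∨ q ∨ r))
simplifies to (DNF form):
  q ∨ (r ∧ ¬l)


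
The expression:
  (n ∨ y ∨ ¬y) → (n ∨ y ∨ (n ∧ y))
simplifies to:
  n ∨ y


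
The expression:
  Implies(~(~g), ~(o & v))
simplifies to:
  ~g | ~o | ~v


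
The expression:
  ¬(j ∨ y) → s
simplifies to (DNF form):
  j ∨ s ∨ y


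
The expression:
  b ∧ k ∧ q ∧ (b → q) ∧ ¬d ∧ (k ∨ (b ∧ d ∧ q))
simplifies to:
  b ∧ k ∧ q ∧ ¬d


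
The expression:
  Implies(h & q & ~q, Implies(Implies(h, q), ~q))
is always true.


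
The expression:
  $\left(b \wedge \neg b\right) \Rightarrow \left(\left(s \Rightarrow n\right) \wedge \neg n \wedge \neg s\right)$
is always true.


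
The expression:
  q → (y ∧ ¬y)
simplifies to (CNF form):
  ¬q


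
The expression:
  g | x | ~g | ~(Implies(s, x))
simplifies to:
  True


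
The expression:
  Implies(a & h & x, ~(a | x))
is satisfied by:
  {x: False, a: False, h: False}
  {h: True, x: False, a: False}
  {a: True, x: False, h: False}
  {h: True, a: True, x: False}
  {x: True, h: False, a: False}
  {h: True, x: True, a: False}
  {a: True, x: True, h: False}


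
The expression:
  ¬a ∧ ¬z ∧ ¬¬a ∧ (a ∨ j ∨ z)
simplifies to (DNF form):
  False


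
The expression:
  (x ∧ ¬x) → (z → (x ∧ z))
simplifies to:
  True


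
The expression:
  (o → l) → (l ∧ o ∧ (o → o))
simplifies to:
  o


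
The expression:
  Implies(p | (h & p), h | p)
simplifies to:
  True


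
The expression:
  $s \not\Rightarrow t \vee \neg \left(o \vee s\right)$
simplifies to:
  $\left(s \wedge \neg t\right) \vee \left(\neg o \wedge \neg s\right)$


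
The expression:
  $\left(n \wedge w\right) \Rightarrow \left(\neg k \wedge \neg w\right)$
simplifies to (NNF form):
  $\neg n \vee \neg w$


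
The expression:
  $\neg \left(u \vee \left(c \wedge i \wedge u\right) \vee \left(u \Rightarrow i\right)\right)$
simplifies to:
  $\text{False}$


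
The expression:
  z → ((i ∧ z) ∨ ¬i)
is always true.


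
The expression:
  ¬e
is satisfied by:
  {e: False}


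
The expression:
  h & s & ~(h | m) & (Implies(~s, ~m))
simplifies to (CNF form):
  False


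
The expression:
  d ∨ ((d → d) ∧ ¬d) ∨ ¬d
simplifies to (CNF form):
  True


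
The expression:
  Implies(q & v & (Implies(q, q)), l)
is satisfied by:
  {l: True, v: False, q: False}
  {v: False, q: False, l: False}
  {q: True, l: True, v: False}
  {q: True, v: False, l: False}
  {l: True, v: True, q: False}
  {v: True, l: False, q: False}
  {q: True, v: True, l: True}


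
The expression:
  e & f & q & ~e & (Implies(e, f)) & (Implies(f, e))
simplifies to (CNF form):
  False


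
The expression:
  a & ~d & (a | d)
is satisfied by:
  {a: True, d: False}


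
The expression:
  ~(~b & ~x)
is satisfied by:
  {b: True, x: True}
  {b: True, x: False}
  {x: True, b: False}


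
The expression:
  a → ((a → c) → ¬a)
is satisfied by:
  {c: False, a: False}
  {a: True, c: False}
  {c: True, a: False}


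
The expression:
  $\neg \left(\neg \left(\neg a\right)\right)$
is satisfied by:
  {a: False}


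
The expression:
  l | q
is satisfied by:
  {q: True, l: True}
  {q: True, l: False}
  {l: True, q: False}


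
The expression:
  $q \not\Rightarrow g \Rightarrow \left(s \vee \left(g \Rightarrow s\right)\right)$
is always true.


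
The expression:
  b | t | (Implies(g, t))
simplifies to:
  b | t | ~g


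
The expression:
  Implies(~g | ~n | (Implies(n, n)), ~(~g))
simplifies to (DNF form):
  g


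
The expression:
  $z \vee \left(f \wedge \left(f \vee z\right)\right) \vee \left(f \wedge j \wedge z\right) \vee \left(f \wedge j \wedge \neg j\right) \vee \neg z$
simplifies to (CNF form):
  $\text{True}$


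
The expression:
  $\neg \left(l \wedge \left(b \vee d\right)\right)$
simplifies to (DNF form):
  $\left(\neg b \wedge \neg d\right) \vee \neg l$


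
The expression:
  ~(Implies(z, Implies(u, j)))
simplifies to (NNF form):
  u & z & ~j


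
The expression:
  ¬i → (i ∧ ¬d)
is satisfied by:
  {i: True}


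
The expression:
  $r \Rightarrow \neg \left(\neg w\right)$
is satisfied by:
  {w: True, r: False}
  {r: False, w: False}
  {r: True, w: True}


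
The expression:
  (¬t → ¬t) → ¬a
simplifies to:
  ¬a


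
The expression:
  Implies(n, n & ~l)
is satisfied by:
  {l: False, n: False}
  {n: True, l: False}
  {l: True, n: False}


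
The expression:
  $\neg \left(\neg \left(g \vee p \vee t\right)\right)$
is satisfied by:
  {t: True, g: True, p: True}
  {t: True, g: True, p: False}
  {t: True, p: True, g: False}
  {t: True, p: False, g: False}
  {g: True, p: True, t: False}
  {g: True, p: False, t: False}
  {p: True, g: False, t: False}


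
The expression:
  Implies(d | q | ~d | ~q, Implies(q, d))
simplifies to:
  d | ~q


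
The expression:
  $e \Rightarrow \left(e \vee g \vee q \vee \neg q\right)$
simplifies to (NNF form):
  $\text{True}$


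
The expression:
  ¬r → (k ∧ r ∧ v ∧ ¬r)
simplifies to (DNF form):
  r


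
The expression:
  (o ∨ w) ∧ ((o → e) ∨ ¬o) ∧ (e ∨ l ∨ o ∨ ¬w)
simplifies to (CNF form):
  (e ∨ l) ∧ (e ∨ ¬o) ∧ (o ∨ w)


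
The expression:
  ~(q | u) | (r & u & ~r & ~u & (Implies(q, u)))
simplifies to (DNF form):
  ~q & ~u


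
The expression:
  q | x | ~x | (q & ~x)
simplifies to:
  True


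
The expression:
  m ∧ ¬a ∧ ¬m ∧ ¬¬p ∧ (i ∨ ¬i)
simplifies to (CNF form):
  False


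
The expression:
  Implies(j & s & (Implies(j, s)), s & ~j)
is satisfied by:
  {s: False, j: False}
  {j: True, s: False}
  {s: True, j: False}


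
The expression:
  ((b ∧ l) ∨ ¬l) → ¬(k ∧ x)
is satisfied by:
  {l: True, x: False, k: False, b: False}
  {l: False, x: False, k: False, b: False}
  {b: True, l: True, x: False, k: False}
  {b: True, l: False, x: False, k: False}
  {k: True, l: True, x: False, b: False}
  {k: True, l: False, x: False, b: False}
  {b: True, k: True, l: True, x: False}
  {b: True, k: True, l: False, x: False}
  {x: True, l: True, b: False, k: False}
  {x: True, l: False, b: False, k: False}
  {b: True, x: True, l: True, k: False}
  {b: True, x: True, l: False, k: False}
  {k: True, x: True, l: True, b: False}


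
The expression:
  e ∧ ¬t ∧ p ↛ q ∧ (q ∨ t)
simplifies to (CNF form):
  False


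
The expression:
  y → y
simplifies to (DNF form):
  True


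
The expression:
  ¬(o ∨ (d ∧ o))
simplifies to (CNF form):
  ¬o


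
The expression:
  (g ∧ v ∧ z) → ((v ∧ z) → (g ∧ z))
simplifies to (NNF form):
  True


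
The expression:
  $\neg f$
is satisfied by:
  {f: False}


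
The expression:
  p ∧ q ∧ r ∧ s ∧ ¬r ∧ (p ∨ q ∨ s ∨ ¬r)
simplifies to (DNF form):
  False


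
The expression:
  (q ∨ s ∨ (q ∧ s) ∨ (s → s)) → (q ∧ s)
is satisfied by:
  {s: True, q: True}


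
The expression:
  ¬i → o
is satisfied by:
  {i: True, o: True}
  {i: True, o: False}
  {o: True, i: False}


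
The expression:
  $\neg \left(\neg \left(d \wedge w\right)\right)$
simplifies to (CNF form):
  $d \wedge w$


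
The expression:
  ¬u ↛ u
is always true.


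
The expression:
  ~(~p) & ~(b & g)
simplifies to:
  p & (~b | ~g)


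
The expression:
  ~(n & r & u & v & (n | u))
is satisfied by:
  {u: False, v: False, n: False, r: False}
  {r: True, u: False, v: False, n: False}
  {n: True, u: False, v: False, r: False}
  {r: True, n: True, u: False, v: False}
  {v: True, r: False, u: False, n: False}
  {r: True, v: True, u: False, n: False}
  {n: True, v: True, r: False, u: False}
  {r: True, n: True, v: True, u: False}
  {u: True, n: False, v: False, r: False}
  {r: True, u: True, n: False, v: False}
  {n: True, u: True, r: False, v: False}
  {r: True, n: True, u: True, v: False}
  {v: True, u: True, n: False, r: False}
  {r: True, v: True, u: True, n: False}
  {n: True, v: True, u: True, r: False}


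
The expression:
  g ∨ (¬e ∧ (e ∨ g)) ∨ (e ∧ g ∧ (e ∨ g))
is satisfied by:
  {g: True}


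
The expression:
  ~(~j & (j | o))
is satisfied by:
  {j: True, o: False}
  {o: False, j: False}
  {o: True, j: True}


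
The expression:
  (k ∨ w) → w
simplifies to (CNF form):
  w ∨ ¬k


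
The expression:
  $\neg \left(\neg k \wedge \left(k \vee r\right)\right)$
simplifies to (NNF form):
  $k \vee \neg r$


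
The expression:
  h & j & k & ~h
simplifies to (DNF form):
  False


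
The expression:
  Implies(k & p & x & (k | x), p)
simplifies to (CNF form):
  True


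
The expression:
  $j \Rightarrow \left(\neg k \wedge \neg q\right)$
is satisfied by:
  {k: False, j: False, q: False}
  {q: True, k: False, j: False}
  {k: True, q: False, j: False}
  {q: True, k: True, j: False}
  {j: True, q: False, k: False}


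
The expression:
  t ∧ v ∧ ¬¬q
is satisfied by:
  {t: True, q: True, v: True}


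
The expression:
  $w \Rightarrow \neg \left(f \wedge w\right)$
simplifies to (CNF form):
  $\neg f \vee \neg w$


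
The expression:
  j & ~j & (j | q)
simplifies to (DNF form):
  False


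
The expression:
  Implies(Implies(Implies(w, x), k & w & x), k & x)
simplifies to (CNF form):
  x | ~w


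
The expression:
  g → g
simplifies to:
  True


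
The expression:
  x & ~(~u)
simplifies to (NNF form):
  u & x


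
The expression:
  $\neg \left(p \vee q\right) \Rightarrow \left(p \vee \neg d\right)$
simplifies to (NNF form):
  $p \vee q \vee \neg d$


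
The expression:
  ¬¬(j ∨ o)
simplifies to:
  j ∨ o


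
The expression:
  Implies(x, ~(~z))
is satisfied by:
  {z: True, x: False}
  {x: False, z: False}
  {x: True, z: True}


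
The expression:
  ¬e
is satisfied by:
  {e: False}


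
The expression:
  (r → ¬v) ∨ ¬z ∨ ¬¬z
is always true.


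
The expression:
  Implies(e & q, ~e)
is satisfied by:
  {e: False, q: False}
  {q: True, e: False}
  {e: True, q: False}


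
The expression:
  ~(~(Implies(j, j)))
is always true.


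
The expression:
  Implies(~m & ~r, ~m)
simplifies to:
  True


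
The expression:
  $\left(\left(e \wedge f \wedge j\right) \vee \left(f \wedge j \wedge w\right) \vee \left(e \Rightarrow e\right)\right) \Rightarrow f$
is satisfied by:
  {f: True}


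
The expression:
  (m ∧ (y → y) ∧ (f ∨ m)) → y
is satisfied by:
  {y: True, m: False}
  {m: False, y: False}
  {m: True, y: True}


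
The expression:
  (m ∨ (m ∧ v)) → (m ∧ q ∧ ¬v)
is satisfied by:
  {q: True, m: False, v: False}
  {q: False, m: False, v: False}
  {v: True, q: True, m: False}
  {v: True, q: False, m: False}
  {m: True, q: True, v: False}


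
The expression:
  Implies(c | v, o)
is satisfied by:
  {o: True, c: False, v: False}
  {o: True, v: True, c: False}
  {o: True, c: True, v: False}
  {o: True, v: True, c: True}
  {v: False, c: False, o: False}


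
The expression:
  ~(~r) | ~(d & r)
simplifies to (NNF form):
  True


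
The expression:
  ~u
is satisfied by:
  {u: False}


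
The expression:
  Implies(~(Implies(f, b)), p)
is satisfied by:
  {b: True, p: True, f: False}
  {b: True, p: False, f: False}
  {p: True, b: False, f: False}
  {b: False, p: False, f: False}
  {f: True, b: True, p: True}
  {f: True, b: True, p: False}
  {f: True, p: True, b: False}


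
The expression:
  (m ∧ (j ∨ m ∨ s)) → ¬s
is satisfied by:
  {s: False, m: False}
  {m: True, s: False}
  {s: True, m: False}


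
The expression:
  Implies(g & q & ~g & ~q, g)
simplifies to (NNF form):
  True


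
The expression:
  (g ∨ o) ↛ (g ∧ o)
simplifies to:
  (g ∧ ¬o) ∨ (o ∧ ¬g)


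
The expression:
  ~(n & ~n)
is always true.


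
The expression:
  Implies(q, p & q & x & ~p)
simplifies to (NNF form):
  ~q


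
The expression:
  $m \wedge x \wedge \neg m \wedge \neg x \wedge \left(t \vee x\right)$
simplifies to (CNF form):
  $\text{False}$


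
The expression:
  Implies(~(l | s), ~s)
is always true.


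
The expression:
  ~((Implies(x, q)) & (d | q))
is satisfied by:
  {x: True, q: False, d: False}
  {q: False, d: False, x: False}
  {x: True, d: True, q: False}


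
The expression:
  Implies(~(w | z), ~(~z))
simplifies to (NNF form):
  w | z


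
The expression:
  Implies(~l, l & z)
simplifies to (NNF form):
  l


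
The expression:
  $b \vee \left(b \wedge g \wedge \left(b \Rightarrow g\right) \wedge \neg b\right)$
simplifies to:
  $b$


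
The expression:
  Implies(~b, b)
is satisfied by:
  {b: True}


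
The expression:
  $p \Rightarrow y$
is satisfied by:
  {y: True, p: False}
  {p: False, y: False}
  {p: True, y: True}


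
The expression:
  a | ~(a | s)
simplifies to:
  a | ~s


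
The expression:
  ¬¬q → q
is always true.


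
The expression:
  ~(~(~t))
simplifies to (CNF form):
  ~t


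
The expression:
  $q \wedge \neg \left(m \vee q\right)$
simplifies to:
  $\text{False}$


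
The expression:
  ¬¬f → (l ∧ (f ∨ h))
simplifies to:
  l ∨ ¬f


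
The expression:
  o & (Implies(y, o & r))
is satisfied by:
  {r: True, o: True, y: False}
  {o: True, y: False, r: False}
  {r: True, y: True, o: True}


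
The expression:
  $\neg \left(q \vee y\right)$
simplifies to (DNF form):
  $\neg q \wedge \neg y$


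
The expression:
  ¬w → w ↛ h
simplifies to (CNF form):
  w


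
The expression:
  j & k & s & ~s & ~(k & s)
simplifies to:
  False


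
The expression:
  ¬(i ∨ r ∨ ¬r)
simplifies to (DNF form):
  False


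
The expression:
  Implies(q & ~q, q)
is always true.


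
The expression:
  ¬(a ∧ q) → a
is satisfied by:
  {a: True}


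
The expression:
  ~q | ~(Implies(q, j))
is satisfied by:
  {q: False, j: False}
  {j: True, q: False}
  {q: True, j: False}


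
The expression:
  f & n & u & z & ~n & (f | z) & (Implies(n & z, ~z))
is never true.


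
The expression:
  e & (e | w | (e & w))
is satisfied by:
  {e: True}


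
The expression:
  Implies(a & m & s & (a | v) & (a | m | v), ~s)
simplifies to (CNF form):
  ~a | ~m | ~s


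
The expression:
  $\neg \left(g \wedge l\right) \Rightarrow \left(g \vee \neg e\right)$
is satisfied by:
  {g: True, e: False}
  {e: False, g: False}
  {e: True, g: True}


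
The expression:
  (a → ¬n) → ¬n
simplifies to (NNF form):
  a ∨ ¬n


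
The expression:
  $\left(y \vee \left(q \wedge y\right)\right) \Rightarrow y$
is always true.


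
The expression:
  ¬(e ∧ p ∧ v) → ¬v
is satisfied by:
  {p: True, e: True, v: False}
  {p: True, e: False, v: False}
  {e: True, p: False, v: False}
  {p: False, e: False, v: False}
  {p: True, v: True, e: True}


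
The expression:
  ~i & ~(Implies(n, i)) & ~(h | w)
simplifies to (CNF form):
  n & ~h & ~i & ~w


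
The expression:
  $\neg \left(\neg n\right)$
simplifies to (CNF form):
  $n$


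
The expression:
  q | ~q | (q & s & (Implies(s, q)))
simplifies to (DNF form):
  True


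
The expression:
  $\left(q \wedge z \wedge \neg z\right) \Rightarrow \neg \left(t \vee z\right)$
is always true.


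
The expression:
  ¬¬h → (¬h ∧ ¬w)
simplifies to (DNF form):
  ¬h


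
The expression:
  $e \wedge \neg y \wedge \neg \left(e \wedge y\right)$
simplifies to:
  $e \wedge \neg y$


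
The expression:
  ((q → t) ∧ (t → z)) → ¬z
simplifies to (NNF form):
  (q ∧ ¬t) ∨ ¬z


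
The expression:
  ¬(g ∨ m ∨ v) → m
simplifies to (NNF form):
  g ∨ m ∨ v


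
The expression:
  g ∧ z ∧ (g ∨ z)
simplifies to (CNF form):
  g ∧ z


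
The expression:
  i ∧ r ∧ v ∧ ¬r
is never true.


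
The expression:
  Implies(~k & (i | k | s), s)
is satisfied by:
  {k: True, s: True, i: False}
  {k: True, s: False, i: False}
  {s: True, k: False, i: False}
  {k: False, s: False, i: False}
  {i: True, k: True, s: True}
  {i: True, k: True, s: False}
  {i: True, s: True, k: False}


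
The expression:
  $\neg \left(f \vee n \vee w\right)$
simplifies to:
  $\neg f \wedge \neg n \wedge \neg w$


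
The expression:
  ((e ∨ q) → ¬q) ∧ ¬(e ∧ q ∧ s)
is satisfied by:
  {q: False}


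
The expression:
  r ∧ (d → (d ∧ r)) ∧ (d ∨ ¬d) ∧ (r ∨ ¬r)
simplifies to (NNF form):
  r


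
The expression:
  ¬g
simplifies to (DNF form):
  ¬g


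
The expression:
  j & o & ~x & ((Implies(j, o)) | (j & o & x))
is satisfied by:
  {j: True, o: True, x: False}


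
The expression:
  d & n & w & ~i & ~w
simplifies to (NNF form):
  False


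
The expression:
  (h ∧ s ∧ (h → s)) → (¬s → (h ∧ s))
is always true.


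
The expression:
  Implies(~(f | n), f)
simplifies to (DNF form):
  f | n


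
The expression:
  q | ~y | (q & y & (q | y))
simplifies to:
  q | ~y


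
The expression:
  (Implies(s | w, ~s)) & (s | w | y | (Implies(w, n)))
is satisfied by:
  {s: False}


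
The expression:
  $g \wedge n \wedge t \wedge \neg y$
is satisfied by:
  {t: True, g: True, n: True, y: False}


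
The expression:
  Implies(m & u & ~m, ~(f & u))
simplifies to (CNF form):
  True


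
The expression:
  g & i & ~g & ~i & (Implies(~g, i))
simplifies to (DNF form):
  False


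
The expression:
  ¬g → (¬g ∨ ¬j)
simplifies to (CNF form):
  True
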